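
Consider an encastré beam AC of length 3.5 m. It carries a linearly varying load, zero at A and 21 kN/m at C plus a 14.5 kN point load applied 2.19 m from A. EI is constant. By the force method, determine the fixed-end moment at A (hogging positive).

Release both end moments; the primary structure is a simply-supported span AC with redundants M_A and M_C.
Simple-span end rotations at A and C under the given loads:
  at A: triangular load, peak 21: 7w₀L³/(360EI) = 17.51/EI
  at C: triangular load, peak 21: w₀L³/(45EI) = 20.01/EI
  at A: point load 14.5 at a = 2.19: Pab(L + b)/(6LEI) = 9.528/EI
  at C: point load 14.5 at a = 2.19: Pab(L + a)/(6LEI) = 11.27/EI
  θ_A0 = 27.04/EI,  θ_C0 = 31.28/EI
Flexibility coefficients: a unit moment at one end gives L/(3EI) there and L/(6EI) at the far end, so f₁₁ = f₂₂ = 1.167/EI and f₁₂ = f₂₁ = 0.5833/EI.
Compatibility — zero rotation at each built-in end:
  1.167 M_A + 0.5833 M_C = 27.04
  0.5833 M_A + 1.167 M_C = 31.28
Solving the pair gives M_A = 13.02 kN·m and M_C = 20.3 kN·m (hogging).

M_A = 13.02 kN·m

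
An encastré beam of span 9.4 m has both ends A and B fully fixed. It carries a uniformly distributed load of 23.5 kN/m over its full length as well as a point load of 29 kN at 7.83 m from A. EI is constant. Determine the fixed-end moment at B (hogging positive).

M_B = 204.6 kN·m

Take the two fixed-end moments M_A, M_B as redundants; the released structure is the simple span AB.
On the primary (simply-supported) span, the end slopes from the loading are:
  at A: UDL 23.5: wL³/(24EI) = 813.3/EI
  at B: UDL 23.5: wL³/(24EI) = 813.3/EI
  at A: point load 29 at a = 7.83: Pab(L + b)/(6LEI) = 69.34/EI
  at B: point load 29 at a = 7.83: Pab(L + a)/(6LEI) = 108.9/EI
  θ_A0 = 882.6/EI,  θ_B0 = 922.2/EI
Flexibility coefficients: a unit moment at one end gives L/(3EI) there and L/(6EI) at the far end, so f₁₁ = f₂₂ = 3.133/EI and f₁₂ = f₂₁ = 1.567/EI.
Compatibility — zero rotation at each built-in end:
  3.133 M_A + 1.567 M_B = 882.6
  1.567 M_A + 3.133 M_B = 922.2
Solving the pair gives M_A = 179.4 kN·m and M_B = 204.6 kN·m (hogging).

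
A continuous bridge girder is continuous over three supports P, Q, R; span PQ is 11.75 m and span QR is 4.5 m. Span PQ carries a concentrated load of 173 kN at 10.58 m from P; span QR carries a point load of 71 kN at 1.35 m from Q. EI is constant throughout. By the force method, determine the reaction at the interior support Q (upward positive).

Release continuity at Q by inserting a hinge; the redundant is the internal moment M_Q. The primary structure is two simply-supported spans PQ and QR.
Rotations at Q on the released spans (each span's end-slope, ×1/EI):
  span PQ: point load 173 at a = 10.58: Pab(L + a)/(6LEI) = 678.3/EI
  span QR: point load 71 at a = 1.35: Pab(L + b)/(6LEI) = 85.55/EI
  relative rotation θ_0 = (678.3 + 85.55)/EI = 763.8/EI
A unit hogging moment at Q produces rotation L₁/(3EI) + L₂/(3EI) = 5.417/EI.
Compatibility: M_Q·(L₁+L₂)/(3EI) = θ_0, giving M_Q = 141 kN·m (hogging).
Span PQ, ΣM about P with M_Q applied at Q: R_Q^{PQ}·11.75 = 1830 + 141, so R_Q^{PQ} = 167.8 kN and R_P = 173 − 167.8 = 5.225 kN.
Span QR, ΣM about R: R_Q^{QR}·4.5 = 223.7 + 141, so R_Q^{QR} = 81.04 kN and R_R = 71 − 81.04 = -10.04 kN.
R_Q = 167.8 + 81.04 = 248.8 kN.

R_Q = 248.8 kN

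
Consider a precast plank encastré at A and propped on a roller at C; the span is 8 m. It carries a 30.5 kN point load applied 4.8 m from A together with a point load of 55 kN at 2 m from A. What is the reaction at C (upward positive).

R_C = 17.9 kN

Remove the prop at C; the released (primary) structure is a cantilever built in at A.
Deflection at C on the released cantilever, summing each load's contribution:
  point load 30.5 at a = 4.8: Pa²(3L − a)/(6EI) = 2249/EI
  point load 55 at a = 2: Pa²(3L − a)/(6EI) = 806.7/EI
  δ_0 = 3055/EI
Tip deflection under a unit load at C: L³/(3EI) = 170.7/EI.
Compatibility at C: δ_0 − R_C·δ_{CC} = 0, so R_C = 3055/170.7 = 17.9 kN.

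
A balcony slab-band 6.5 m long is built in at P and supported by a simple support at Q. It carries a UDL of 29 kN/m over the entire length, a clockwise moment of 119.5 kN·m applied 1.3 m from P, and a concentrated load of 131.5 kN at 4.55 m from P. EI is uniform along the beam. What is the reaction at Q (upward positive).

R_Q = 154.7 kN

Take the reaction at Q as the redundant and release it; the primary structure is a cantilever fixed at P.
Downward deflection at the released point Q due to the loads:
  UDL 29: wL⁴/(8EI) = 6471/EI
  clockwise couple 119.5 at a = 1.3: M₀a(2L − a)/(2EI) = 908.8/EI
  point load 131.5 at a = 4.55: Pa²(3L − a)/(6EI) = 6783/EI
  δ_0 = 14163/EI
Flexibility coefficient — unit upward force at Q: δ_{QQ} = L³/(3EI) = 91.54/EI.
The prop prevents deflection at Q: R_Q = δ_0/δ_{QQ} = 14163/91.54 = 154.7 kN.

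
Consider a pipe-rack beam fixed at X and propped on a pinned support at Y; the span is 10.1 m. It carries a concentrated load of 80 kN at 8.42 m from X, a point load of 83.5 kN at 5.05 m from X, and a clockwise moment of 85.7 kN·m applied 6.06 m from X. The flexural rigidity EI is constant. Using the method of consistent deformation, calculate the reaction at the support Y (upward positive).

R_Y = 97.01 kN

Remove the prop at Y; the released (primary) structure is a cantilever built in at X.
Downward deflection at the released point Y due to the loads:
  point load 80 at a = 8.42: Pa²(3L − a)/(6EI) = 20683/EI
  point load 83.5 at a = 5.05: Pa²(3L − a)/(6EI) = 8961/EI
  clockwise couple 85.7 at a = 6.06: M₀a(2L − a)/(2EI) = 3672/EI
  δ_0 = 33316/EI
Flexibility coefficient — unit upward force at Y: δ_{YY} = L³/(3EI) = 343.4/EI.
Compatibility at Y: δ_0 − R_Y·δ_{YY} = 0, so R_Y = 33316/343.4 = 97.01 kN.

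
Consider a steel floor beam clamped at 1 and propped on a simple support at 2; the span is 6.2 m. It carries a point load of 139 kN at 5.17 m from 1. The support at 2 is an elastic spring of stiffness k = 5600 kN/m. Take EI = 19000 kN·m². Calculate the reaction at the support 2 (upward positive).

R_2 = 100.4 kN

Remove the prop at 2; the released (primary) structure is a cantilever built in at 1.
Deflection at 2 on the released cantilever, summing each load's contribution:
  point load 139 at a = 5.17: Pa²(3L − a)/(6EI) = 8316/EI
Tip deflection under a unit load at 2: L³/(3EI) = 79.44/EI.
With EI = 19000 kN·m²: δ_0 = 0.43769 m and δ_{22} = 0.004181 m/kN.
Compatibility — the spring shortens by R_2/k under the reaction it provides: δ_0 − R_2·δ_{22} = R_2/k. With 1/k = 0.000179 m/kN, R_2 = δ_0 / (δ_{22} + 1/k) = 0.43769 / (0.004181 + 0.000179) = 100.4 kN.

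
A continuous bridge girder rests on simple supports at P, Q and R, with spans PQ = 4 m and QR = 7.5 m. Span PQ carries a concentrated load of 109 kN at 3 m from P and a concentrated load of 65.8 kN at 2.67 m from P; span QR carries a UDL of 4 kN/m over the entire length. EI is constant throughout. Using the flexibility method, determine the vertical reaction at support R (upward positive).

R_R = 6.978 kN

Release continuity at Q by inserting a hinge; the redundant is the internal moment M_Q. The primary structure is two simply-supported spans PQ and QR.
Rotations at Q on the released spans (each span's end-slope, ×1/EI):
  span PQ: point load 109 at a = 3: Pab(L + a)/(6LEI) = 95.38/EI
  span PQ: point load 65.8 at a = 2.67: Pab(L + a)/(6LEI) = 64.94/EI
  span QR: UDL 4: wL³/(24EI) = 70.31/EI
  relative rotation θ_0 = (160.3 + 70.31)/EI = 230.6/EI
A unit hogging moment at Q produces rotation L₁/(3EI) + L₂/(3EI) = 3.833/EI.
Compatibility: M_Q·(L₁+L₂)/(3EI) = θ_0, giving M_Q = 60.16 kN·m (hogging).
Span QR, ΣM about R: R_Q^{QR}·7.5 = 112.5 + 60.16, so R_Q^{QR} = 23.02 kN and R_R = 30 − 23.02 = 6.978 kN.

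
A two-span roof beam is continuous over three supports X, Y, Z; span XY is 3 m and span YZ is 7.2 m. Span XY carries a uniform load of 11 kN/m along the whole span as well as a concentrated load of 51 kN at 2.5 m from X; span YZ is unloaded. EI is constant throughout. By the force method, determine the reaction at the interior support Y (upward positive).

Insert a hinge at Y; M_Y is the redundant, and each span becomes simply supported.
End slopes at the hinge Y, treating each span as simply supported:
  span XY: UDL 11: wL³/(24EI) = 12.38/EI
  span XY: point load 51 at a = 2.5: Pab(L + a)/(6LEI) = 19.48/EI
  relative rotation θ_0 = (31.85 + 0)/EI = 31.85/EI
A unit hogging moment at Y produces rotation L₁/(3EI) + L₂/(3EI) = 3.4/EI.
Compatibility: M_Y·(L₁+L₂)/(3EI) = θ_0, giving M_Y = 9.369 kN·m (hogging).
Span XY, ΣM about X with M_Y applied at Y: R_Y^{XY}·3 = 177 + 9.369, so R_Y^{XY} = 62.12 kN and R_X = 84 − 62.12 = 21.88 kN.
Span YZ, ΣM about Z: R_Y^{YZ}·7.2 = 0 + 9.369, so R_Y^{YZ} = 1.301 kN and R_Z = 0 − 1.301 = -1.301 kN.
R_Y = 62.12 + 1.301 = 63.42 kN.

R_Y = 63.42 kN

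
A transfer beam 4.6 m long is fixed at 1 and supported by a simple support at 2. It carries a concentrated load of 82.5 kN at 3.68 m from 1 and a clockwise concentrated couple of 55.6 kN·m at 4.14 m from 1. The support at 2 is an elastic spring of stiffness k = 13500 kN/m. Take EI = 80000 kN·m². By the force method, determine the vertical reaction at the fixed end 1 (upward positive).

Remove the prop at 2; the released (primary) structure is a cantilever built in at 1.
Downward deflection at the released point 2 due to the loads:
  point load 82.5 at a = 3.68: Pa²(3L − a)/(6EI) = 1884/EI
  clockwise couple 55.6 at a = 4.14: M₀a(2L − a)/(2EI) = 582.4/EI
  δ_0 = 2467/EI
Flexibility coefficient — unit upward force at 2: δ_{22} = L³/(3EI) = 32.45/EI.
With EI = 80000 kN·m²: δ_0 = 0.030835 m and δ_{22} = 0.000406 m/kN.
Compatibility — the spring shortens by R_2/k under the reaction it provides: δ_0 − R_2·δ_{22} = R_2/k. With 1/k = 0.000074 m/kN, R_2 = δ_0 / (δ_{22} + 1/k) = 0.030835 / (0.000406 + 0.000074) = 64.29 kN.
Vertical equilibrium: R_1 = ΣP − R_2 = 82.5 − 64.29 = 18.21 kN.

R_1 = 18.21 kN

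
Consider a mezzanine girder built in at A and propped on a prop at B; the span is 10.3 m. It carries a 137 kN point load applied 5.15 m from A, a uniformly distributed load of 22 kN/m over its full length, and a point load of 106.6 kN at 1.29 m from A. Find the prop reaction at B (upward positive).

Choose R_B as the redundant. The primary structure is the cantilever fixed at A.
Deflection at B on the released cantilever, summing each load's contribution:
  point load 137 at a = 5.15: Pa²(3L − a)/(6EI) = 15594/EI
  UDL 22: wL⁴/(8EI) = 30951/EI
  point load 106.6 at a = 1.29: Pa²(3L − a)/(6EI) = 875.4/EI
  δ_0 = 47421/EI
Flexibility coefficient — unit upward force at B: δ_{BB} = L³/(3EI) = 364.2/EI.
Compatibility at B: δ_0 − R_B·δ_{BB} = 0, so R_B = 47421/364.2 = 130.2 kN.

R_B = 130.2 kN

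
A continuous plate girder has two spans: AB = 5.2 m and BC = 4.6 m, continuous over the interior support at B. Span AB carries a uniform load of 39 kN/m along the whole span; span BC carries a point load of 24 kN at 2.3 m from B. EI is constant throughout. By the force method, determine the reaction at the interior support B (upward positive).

Release continuity at B by inserting a hinge; the redundant is the internal moment M_B. The primary structure is two simply-supported spans AB and BC.
Rotations at B on the released spans (each span's end-slope, ×1/EI):
  span AB: UDL 39: wL³/(24EI) = 228.5/EI
  span BC: point load 24 at a = 2.3: Pab(L + b)/(6LEI) = 31.74/EI
  relative rotation θ_0 = (228.5 + 31.74)/EI = 260.2/EI
A unit hogging moment at B produces rotation L₁/(3EI) + L₂/(3EI) = 3.267/EI.
Compatibility: M_B·(L₁+L₂)/(3EI) = θ_0, giving M_B = 79.66 kN·m (hogging).
Span AB, ΣM about A with M_B applied at B: R_B^{AB}·5.2 = 527.3 + 79.66, so R_B^{AB} = 116.7 kN and R_A = 202.8 − 116.7 = 86.08 kN.
Span BC, ΣM about C: R_B^{BC}·4.6 = 55.2 + 79.66, so R_B^{BC} = 29.32 kN and R_C = 24 − 29.32 = -5.318 kN.
R_B = 116.7 + 29.32 = 146 kN.

R_B = 146 kN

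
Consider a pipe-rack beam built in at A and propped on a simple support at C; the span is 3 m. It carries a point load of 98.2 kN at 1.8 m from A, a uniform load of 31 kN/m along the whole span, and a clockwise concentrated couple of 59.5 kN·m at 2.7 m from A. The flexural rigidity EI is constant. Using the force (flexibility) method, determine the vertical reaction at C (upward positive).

Remove the prop at C; the released (primary) structure is a cantilever built in at A.
Free-end deflection of the primary structure under the applied loading (downward +):
  point load 98.2 at a = 1.8: Pa²(3L − a)/(6EI) = 381.8/EI
  UDL 31: wL⁴/(8EI) = 313.9/EI
  clockwise couple 59.5 at a = 2.7: M₀a(2L − a)/(2EI) = 265.1/EI
  δ_0 = 960.7/EI
Flexibility coefficient — unit upward force at C: δ_{CC} = L³/(3EI) = 9/EI.
Compatibility at C: δ_0 − R_C·δ_{CC} = 0, so R_C = 960.7/9 = 106.7 kN.

R_C = 106.7 kN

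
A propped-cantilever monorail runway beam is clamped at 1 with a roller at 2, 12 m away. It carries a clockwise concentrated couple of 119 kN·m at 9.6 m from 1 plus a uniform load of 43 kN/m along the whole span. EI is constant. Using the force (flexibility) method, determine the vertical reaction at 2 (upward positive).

R_2 = 207.8 kN

Choose R_2 as the redundant. The primary structure is the cantilever fixed at 1.
Deflection at 2 on the released cantilever, summing each load's contribution:
  clockwise couple 119 at a = 9.6: M₀a(2L − a)/(2EI) = 8225/EI
  UDL 43: wL⁴/(8EI) = 111456/EI
  δ_0 = 119681/EI
Tip deflection under a unit load at 2: L³/(3EI) = 576/EI.
The prop prevents deflection at 2: R_2 = δ_0/δ_{22} = 119681/576 = 207.8 kN.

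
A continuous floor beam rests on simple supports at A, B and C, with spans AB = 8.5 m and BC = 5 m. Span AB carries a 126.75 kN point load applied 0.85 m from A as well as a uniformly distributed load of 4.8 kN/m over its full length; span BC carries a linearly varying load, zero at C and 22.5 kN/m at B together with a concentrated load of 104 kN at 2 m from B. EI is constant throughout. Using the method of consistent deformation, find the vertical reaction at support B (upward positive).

R_B = 168.5 kN

Insert a hinge at B; M_B is the redundant, and each span becomes simply supported.
Discontinuity in slope at B on the released structure — sum the simple-span end rotations:
  span AB: point load 126.75 at a = 0.85: Pab(L + a)/(6LEI) = 151.1/EI
  span AB: UDL 4.8: wL³/(24EI) = 122.8/EI
  span BC: triangular load, peak 22.5: w₀L³/(45EI) = 62.5/EI
  span BC: point load 104 at a = 2: Pab(L + b)/(6LEI) = 166.4/EI
  relative rotation θ_0 = (273.9 + 228.9)/EI = 502.8/EI
A unit hogging moment at B produces rotation L₁/(3EI) + L₂/(3EI) = 4.5/EI.
Slope continuity at B: θ_0 = M_B·4.5/EI, so M_B = 502.8/4.5 = 111.7 kN·m (hogging).
Span AB, ΣM about A with M_B applied at B: R_B^{AB}·8.5 = 281.1 + 111.7, so R_B^{AB} = 46.22 kN and R_A = 167.6 − 46.22 = 121.3 kN.
Span BC, ΣM about C: R_B^{BC}·5 = 499.5 + 111.7, so R_B^{BC} = 122.2 kN and R_C = 160.2 − 122.2 = 38 kN.
R_B = 46.22 + 122.2 = 168.5 kN.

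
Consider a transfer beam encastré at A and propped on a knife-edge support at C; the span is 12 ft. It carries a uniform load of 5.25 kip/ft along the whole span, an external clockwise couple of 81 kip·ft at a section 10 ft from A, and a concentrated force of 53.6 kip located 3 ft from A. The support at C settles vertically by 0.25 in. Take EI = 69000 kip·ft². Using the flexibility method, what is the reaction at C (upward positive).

Release the roller at C. Primary structure: cantilever fixed at A.
Primary-structure tip deflection at C by superposition:
  UDL 5.25: wL⁴/(8EI) = 13608/EI
  clockwise couple 81 at a = 10: M₀a(2L − a)/(2EI) = 5670/EI
  point load 53.6 at a = 3: Pa²(3L − a)/(6EI) = 2653/EI
  δ_0 = 21931/EI
Tip deflection under a unit load at C: L³/(3EI) = 576/EI.
With EI = 69000 kip·ft²: δ_0 = 0.31784 ft and δ_{CC} = 0.008348 ft/kip.
Compatibility — the beam at C must follow the support down by 0.02083 ft: δ_0 − R_C·δ_{CC} = 0.02083, so R_C = (0.31784 − 0.02083)/0.008348 = 35.58 kip.

R_C = 35.58 kip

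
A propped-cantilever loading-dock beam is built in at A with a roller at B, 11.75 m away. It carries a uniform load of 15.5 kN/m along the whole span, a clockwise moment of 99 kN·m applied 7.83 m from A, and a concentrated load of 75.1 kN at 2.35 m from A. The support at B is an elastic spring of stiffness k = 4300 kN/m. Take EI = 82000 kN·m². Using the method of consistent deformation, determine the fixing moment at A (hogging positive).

M_A = 395.1 kN·m

Take the reaction at B as the redundant and release it; the primary structure is a cantilever fixed at A.
Free-end deflection of the primary structure under the applied loading (downward +):
  UDL 15.5: wL⁴/(8EI) = 36931/EI
  clockwise couple 99 at a = 7.83: M₀a(2L − a)/(2EI) = 6073/EI
  point load 75.1 at a = 2.35: Pa²(3L − a)/(6EI) = 2274/EI
  δ_0 = 45279/EI
Tip deflection under a unit load at B: L³/(3EI) = 540.7/EI.
With EI = 82000 kN·m²: δ_0 = 0.55218 m and δ_{BB} = 0.006594 m/kN.
Compatibility — the spring shortens by R_B/k under the reaction it provides: δ_0 − R_B·δ_{BB} = R_B/k. With 1/k = 0.000233 m/kN, R_B = δ_0 / (δ_{BB} + 1/k) = 0.55218 / (0.006594 + 0.000233) = 80.88 kN.
Moment equilibrium about A: M_A = Σ(load moments about A) − R_B·L = 1345 − 80.88×11.75 = 395.1 kN·m.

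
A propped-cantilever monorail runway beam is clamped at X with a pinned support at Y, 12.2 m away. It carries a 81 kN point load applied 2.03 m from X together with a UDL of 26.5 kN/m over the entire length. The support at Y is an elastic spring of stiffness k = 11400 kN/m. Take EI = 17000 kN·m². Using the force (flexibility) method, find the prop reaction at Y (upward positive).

Take the reaction at Y as the redundant and release it; the primary structure is a cantilever fixed at X.
Downward deflection at the released point Y due to the loads:
  point load 81 at a = 2.03: Pa²(3L − a)/(6EI) = 1923/EI
  UDL 26.5: wL⁴/(8EI) = 73383/EI
  δ_0 = 75306/EI
Flexibility coefficient — unit upward force at Y: δ_{YY} = L³/(3EI) = 605.3/EI.
With EI = 17000 kN·m²: δ_0 = 4.4298 m and δ_{YY} = 0.035605 m/kN.
Compatibility — the spring shortens by R_Y/k under the reaction it provides: δ_0 − R_Y·δ_{YY} = R_Y/k. With 1/k = 0.000088 m/kN, R_Y = δ_0 / (δ_{YY} + 1/k) = 4.4298 / (0.035605 + 0.000088) = 124.1 kN.

R_Y = 124.1 kN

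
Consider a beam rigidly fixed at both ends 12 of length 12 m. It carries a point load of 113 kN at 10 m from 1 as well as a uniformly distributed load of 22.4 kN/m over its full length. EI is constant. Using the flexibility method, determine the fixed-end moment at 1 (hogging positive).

M_1 = 300.2 kN·m

Release both end moments; the primary structure is a simply-supported span 12 with redundants M_1 and M_2.
Simple-span end rotations at 1 and 2 under the given loads:
  at 1: point load 113 at a = 10: Pab(L + b)/(6LEI) = 439.4/EI
  at 2: point load 113 at a = 10: Pab(L + a)/(6LEI) = 690.6/EI
  at 1: UDL 22.4: wL³/(24EI) = 1613/EI
  at 2: UDL 22.4: wL³/(24EI) = 1613/EI
  θ_10 = 2052/EI,  θ_20 = 2303/EI
Flexibility coefficients: a unit moment at one end gives L/(3EI) there and L/(6EI) at the far end, so f₁₁ = f₂₂ = 4/EI and f₁₂ = f₂₁ = 2/EI.
Compatibility — zero rotation at each built-in end:
  4 M_1 + 2 M_2 = 2052
  2 M_1 + 4 M_2 = 2303
Solving the pair gives M_1 = 300.2 kN·m and M_2 = 425.7 kN·m (hogging).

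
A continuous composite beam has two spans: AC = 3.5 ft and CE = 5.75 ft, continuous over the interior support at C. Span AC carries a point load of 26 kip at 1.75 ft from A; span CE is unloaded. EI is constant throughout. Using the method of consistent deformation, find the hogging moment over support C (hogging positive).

M_C = 6.456 kip·ft

Insert a hinge at C; M_C is the redundant, and each span becomes simply supported.
Discontinuity in slope at C on the released structure — sum the simple-span end rotations:
  span AC: point load 26 at a = 1.75: Pab(L + a)/(6LEI) = 19.91/EI
  relative rotation θ_0 = (19.91 + 0)/EI = 19.91/EI
A unit hogging moment at C produces rotation L₁/(3EI) + L₂/(3EI) = 3.083/EI.
Compatibility: M_C·(L₁+L₂)/(3EI) = θ_0, giving M_C = 6.456 kip·ft (hogging).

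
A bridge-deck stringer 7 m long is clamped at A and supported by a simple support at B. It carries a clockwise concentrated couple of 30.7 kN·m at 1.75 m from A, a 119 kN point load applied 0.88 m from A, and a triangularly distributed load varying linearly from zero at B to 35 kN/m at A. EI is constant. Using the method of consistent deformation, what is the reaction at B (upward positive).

Take the reaction at B as the redundant and release it; the primary structure is a cantilever fixed at A.
Downward deflection at the released point B due to the loads:
  clockwise couple 30.7 at a = 1.75: M₀a(2L − a)/(2EI) = 329.1/EI
  point load 119 at a = 0.88: Pa²(3L − a)/(6EI) = 309/EI
  triangular load, peak 35 at the fixed end: w₀L⁴/(30EI) = 2801/EI
  δ_0 = 3439/EI
Tip deflection under a unit load at B: L³/(3EI) = 114.3/EI.
Compatibility at B: δ_0 − R_B·δ_{BB} = 0, so R_B = 3439/114.3 = 30.08 kN.

R_B = 30.08 kN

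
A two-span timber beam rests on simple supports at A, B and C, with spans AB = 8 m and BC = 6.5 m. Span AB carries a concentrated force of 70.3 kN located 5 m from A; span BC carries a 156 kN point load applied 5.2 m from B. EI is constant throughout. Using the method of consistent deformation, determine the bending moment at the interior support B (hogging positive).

Release continuity at B by inserting a hinge; the redundant is the internal moment M_B. The primary structure is two simply-supported spans AB and BC.
End slopes at the hinge B, treating each span as simply supported:
  span AB: point load 70.3 at a = 5: Pab(L + a)/(6LEI) = 285.6/EI
  span BC: point load 156 at a = 5.2: Pab(L + b)/(6LEI) = 210.9/EI
  relative rotation θ_0 = (285.6 + 210.9)/EI = 496.5/EI
A unit hogging moment at B produces rotation L₁/(3EI) + L₂/(3EI) = 4.833/EI.
Compatibility: M_B·(L₁+L₂)/(3EI) = θ_0, giving M_B = 102.7 kN·m (hogging).

M_B = 102.7 kN·m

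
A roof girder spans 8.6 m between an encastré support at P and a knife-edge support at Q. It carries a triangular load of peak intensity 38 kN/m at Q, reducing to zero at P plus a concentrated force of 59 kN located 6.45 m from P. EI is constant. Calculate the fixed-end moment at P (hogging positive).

Take the reaction at Q as the redundant and release it; the primary structure is a cantilever fixed at P.
Downward deflection at the released point Q due to the loads:
  triangular load, peak 38 at the free end: 11w₀L⁴/(120EI) = 19054/EI
  point load 59 at a = 6.45: Pa²(3L − a)/(6EI) = 7916/EI
  δ_0 = 26970/EI
Flexibility coefficient — unit upward force at Q: δ_{QQ} = L³/(3EI) = 212/EI.
Compatibility at Q: δ_0 − R_Q·δ_{QQ} = 0, so R_Q = 26970/212 = 127.2 kN.
Moment equilibrium about P: M_P = Σ(load moments about P) − R_Q·L = 1317 − 127.2×8.6 = 223.4 kN·m.

M_P = 223.4 kN·m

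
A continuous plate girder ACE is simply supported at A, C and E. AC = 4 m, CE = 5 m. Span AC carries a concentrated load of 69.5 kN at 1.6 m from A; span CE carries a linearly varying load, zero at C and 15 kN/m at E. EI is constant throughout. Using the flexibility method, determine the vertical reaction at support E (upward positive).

R_E = 18.42 kN

Release continuity at C by inserting a hinge; the redundant is the internal moment M_C. The primary structure is two simply-supported spans AC and CE.
Discontinuity in slope at C on the released structure — sum the simple-span end rotations:
  span AC: point load 69.5 at a = 1.6: Pab(L + a)/(6LEI) = 62.27/EI
  span CE: triangular load, peak 15: 7w₀L³/(360EI) = 36.46/EI
  relative rotation θ_0 = (62.27 + 36.46)/EI = 98.73/EI
A unit hogging moment at C produces rotation L₁/(3EI) + L₂/(3EI) = 3/EI.
Compatibility: M_C·(L₁+L₂)/(3EI) = θ_0, giving M_C = 32.91 kN·m (hogging).
Span CE, ΣM about E: R_C^{CE}·5 = 62.5 + 32.91, so R_C^{CE} = 19.08 kN and R_E = 37.5 − 19.08 = 18.42 kN.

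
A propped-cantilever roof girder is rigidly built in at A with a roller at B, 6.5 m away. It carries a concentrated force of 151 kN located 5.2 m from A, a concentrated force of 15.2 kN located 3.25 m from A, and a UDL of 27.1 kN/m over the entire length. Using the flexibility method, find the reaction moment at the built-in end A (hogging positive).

M_A = 255.9 kN·m

Remove the prop at B; the released (primary) structure is a cantilever built in at A.
Downward deflection at the released point B due to the loads:
  point load 151 at a = 5.2: Pa²(3L − a)/(6EI) = 9731/EI
  point load 15.2 at a = 3.25: Pa²(3L − a)/(6EI) = 434.8/EI
  UDL 27.1: wL⁴/(8EI) = 6047/EI
  δ_0 = 16213/EI
Flexibility coefficient — unit upward force at B: δ_{BB} = L³/(3EI) = 91.54/EI.
Compatibility at B: δ_0 − R_B·δ_{BB} = 0, so R_B = 16213/91.54 = 177.1 kN.
Moment equilibrium about A: M_A = Σ(load moments about A) − R_B·L = 1407 − 177.1×6.5 = 255.9 kN·m.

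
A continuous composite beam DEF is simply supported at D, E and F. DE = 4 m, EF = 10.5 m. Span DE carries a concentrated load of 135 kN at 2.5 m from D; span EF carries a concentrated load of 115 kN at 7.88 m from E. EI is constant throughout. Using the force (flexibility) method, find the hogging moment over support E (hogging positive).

M_E = 130.7 kN·m

Take M_E as the redundant. Released structure: two simple spans DE and EF with a hinge at E.
Discontinuity in slope at E on the released structure — sum the simple-span end rotations:
  span DE: point load 135 at a = 2.5: Pab(L + a)/(6LEI) = 137.1/EI
  span EF: point load 115 at a = 7.88: Pab(L + b)/(6LEI) = 494.4/EI
  relative rotation θ_0 = (137.1 + 494.4)/EI = 631.6/EI
A unit hogging moment at E produces rotation L₁/(3EI) + L₂/(3EI) = 4.833/EI.
Compatibility: M_E·(L₁+L₂)/(3EI) = θ_0, giving M_E = 130.7 kN·m (hogging).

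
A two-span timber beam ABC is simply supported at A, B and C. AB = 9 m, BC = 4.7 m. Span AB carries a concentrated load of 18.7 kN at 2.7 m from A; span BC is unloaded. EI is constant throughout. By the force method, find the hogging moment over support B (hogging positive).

Release continuity at B by inserting a hinge; the redundant is the internal moment M_B. The primary structure is two simply-supported spans AB and BC.
Rotations at B on the released spans (each span's end-slope, ×1/EI):
  span AB: point load 18.7 at a = 2.7: Pab(L + a)/(6LEI) = 68.92/EI
  relative rotation θ_0 = (68.92 + 0)/EI = 68.92/EI
A unit hogging moment at B produces rotation L₁/(3EI) + L₂/(3EI) = 4.567/EI.
Compatibility: M_B·(L₁+L₂)/(3EI) = θ_0, giving M_B = 15.09 kN·m (hogging).

M_B = 15.09 kN·m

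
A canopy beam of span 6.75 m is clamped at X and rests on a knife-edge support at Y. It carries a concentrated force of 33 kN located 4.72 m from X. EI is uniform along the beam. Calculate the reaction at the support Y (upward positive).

R_Y = 18.56 kN

Release the roller at Y. Primary structure: cantilever fixed at X.
Deflection at Y on the released cantilever, summing each load's contribution:
  point load 33 at a = 4.72: Pa²(3L − a)/(6EI) = 1903/EI
Tip deflection under a unit load at Y: L³/(3EI) = 102.5/EI.
Compatibility at Y: δ_0 − R_Y·δ_{YY} = 0, so R_Y = 1903/102.5 = 18.56 kN.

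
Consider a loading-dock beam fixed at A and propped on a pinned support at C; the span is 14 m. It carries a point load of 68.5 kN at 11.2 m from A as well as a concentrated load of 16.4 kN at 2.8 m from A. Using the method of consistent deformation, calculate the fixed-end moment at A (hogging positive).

Release the roller at C. Primary structure: cantilever fixed at A.
Downward deflection at the released point C due to the loads:
  point load 68.5 at a = 11.2: Pa²(3L − a)/(6EI) = 44109/EI
  point load 16.4 at a = 2.8: Pa²(3L − a)/(6EI) = 840/EI
  δ_0 = 44949/EI
Tip deflection under a unit load at C: L³/(3EI) = 914.7/EI.
The prop prevents deflection at C: R_C = δ_0/δ_{CC} = 44949/914.7 = 49.14 kN.
Moment equilibrium about A: M_A = Σ(load moments about A) − R_C·L = 813.1 − 49.14×14 = 125.1 kN·m.

M_A = 125.1 kN·m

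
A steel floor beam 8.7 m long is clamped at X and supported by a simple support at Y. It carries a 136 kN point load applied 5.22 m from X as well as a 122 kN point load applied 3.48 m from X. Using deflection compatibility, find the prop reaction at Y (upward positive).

Choose R_Y as the redundant. The primary structure is the cantilever fixed at X.
Primary-structure tip deflection at Y by superposition:
  point load 136 at a = 5.22: Pa²(3L − a)/(6EI) = 12896/EI
  point load 122 at a = 3.48: Pa²(3L − a)/(6EI) = 5570/EI
  δ_0 = 18466/EI
Tip deflection under a unit load at Y: L³/(3EI) = 219.5/EI.
The prop prevents deflection at Y: R_Y = δ_0/δ_{YY} = 18466/219.5 = 84.13 kN.

R_Y = 84.13 kN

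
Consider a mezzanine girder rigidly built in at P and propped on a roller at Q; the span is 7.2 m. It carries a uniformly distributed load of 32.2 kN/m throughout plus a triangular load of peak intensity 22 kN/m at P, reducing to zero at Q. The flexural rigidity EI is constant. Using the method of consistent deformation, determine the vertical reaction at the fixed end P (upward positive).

Choose R_Q as the redundant. The primary structure is the cantilever fixed at P.
Deflection at Q on the released cantilever, summing each load's contribution:
  UDL 32.2: wL⁴/(8EI) = 10817/EI
  triangular load, peak 22 at the fixed end: w₀L⁴/(30EI) = 1971/EI
  δ_0 = 12787/EI
Flexibility coefficient — unit upward force at Q: δ_{QQ} = L³/(3EI) = 124.4/EI.
Compatibility at Q: δ_0 − R_Q·δ_{QQ} = 0, so R_Q = 12787/124.4 = 102.8 kN.
Vertical equilibrium: R_P = ΣP − R_Q = 311 − 102.8 = 208.3 kN.

R_P = 208.3 kN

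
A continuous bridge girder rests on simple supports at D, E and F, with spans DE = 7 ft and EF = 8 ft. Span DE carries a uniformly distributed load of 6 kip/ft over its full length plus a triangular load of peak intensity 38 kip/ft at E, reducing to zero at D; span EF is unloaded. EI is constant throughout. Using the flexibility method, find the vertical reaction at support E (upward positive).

R_E = 129.8 kip

Insert a hinge at E; M_E is the redundant, and each span becomes simply supported.
Discontinuity in slope at E on the released structure — sum the simple-span end rotations:
  span DE: UDL 6: wL³/(24EI) = 85.75/EI
  span DE: triangular load, peak 38: w₀L³/(45EI) = 289.6/EI
  relative rotation θ_0 = (375.4 + 0)/EI = 375.4/EI
A unit hogging moment at E produces rotation L₁/(3EI) + L₂/(3EI) = 5/EI.
Slope continuity at E: θ_0 = M_E·5/EI, so M_E = 375.4/5 = 75.08 kip·ft (hogging).
Span DE, ΣM about D with M_E applied at E: R_E^{DE}·7 = 767.7 + 75.08, so R_E^{DE} = 120.4 kip and R_D = 175 − 120.4 = 54.61 kip.
Span EF, ΣM about F: R_E^{EF}·8 = 0 + 75.08, so R_E^{EF} = 9.385 kip and R_F = 0 − 9.385 = -9.385 kip.
R_E = 120.4 + 9.385 = 129.8 kip.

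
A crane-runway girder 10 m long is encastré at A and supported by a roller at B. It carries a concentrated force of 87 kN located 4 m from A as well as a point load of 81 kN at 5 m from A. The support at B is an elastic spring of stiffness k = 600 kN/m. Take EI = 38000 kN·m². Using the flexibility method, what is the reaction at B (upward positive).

Choose R_B as the redundant. The primary structure is the cantilever fixed at A.
Free-end deflection of the primary structure under the applied loading (downward +):
  point load 87 at a = 4: Pa²(3L − a)/(6EI) = 6032/EI
  point load 81 at a = 5: Pa²(3L − a)/(6EI) = 8438/EI
  δ_0 = 14470/EI
Flexibility coefficient — unit upward force at B: δ_{BB} = L³/(3EI) = 333.3/EI.
With EI = 38000 kN·m²: δ_0 = 0.38078 m and δ_{BB} = 0.008772 m/kN.
Compatibility — the spring shortens by R_B/k under the reaction it provides: δ_0 − R_B·δ_{BB} = R_B/k. With 1/k = 0.001667 m/kN, R_B = δ_0 / (δ_{BB} + 1/k) = 0.38078 / (0.008772 + 0.001667) = 36.48 kN.

R_B = 36.48 kN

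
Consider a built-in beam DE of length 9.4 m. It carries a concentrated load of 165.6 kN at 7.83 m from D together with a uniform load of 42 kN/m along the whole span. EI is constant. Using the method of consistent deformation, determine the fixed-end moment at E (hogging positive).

M_E = 489.7 kN·m

Release both end moments; the primary structure is a simply-supported span DE with redundants M_D and M_E.
Simple-span end rotations at D and E under the given loads:
  at D: point load 165.6 at a = 7.83: Pab(L + b)/(6LEI) = 396/EI
  at E: point load 165.6 at a = 7.83: Pab(L + a)/(6LEI) = 621.9/EI
  at D: UDL 42: wL³/(24EI) = 1454/EI
  at E: UDL 42: wL³/(24EI) = 1454/EI
  θ_D0 = 1849/EI,  θ_E0 = 2075/EI
Flexibility coefficients: a unit moment at one end gives L/(3EI) there and L/(6EI) at the far end, so f₁₁ = f₂₂ = 3.133/EI and f₁₂ = f₂₁ = 1.567/EI.
Compatibility — zero rotation at each built-in end:
  3.133 M_D + 1.567 M_E = 1849
  1.567 M_D + 3.133 M_E = 2075
Solving the pair gives M_D = 345.4 kN·m and M_E = 489.7 kN·m (hogging).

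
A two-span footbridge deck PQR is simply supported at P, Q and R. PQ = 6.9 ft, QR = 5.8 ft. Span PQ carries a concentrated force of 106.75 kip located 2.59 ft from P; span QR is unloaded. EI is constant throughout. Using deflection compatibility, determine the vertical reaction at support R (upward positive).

R_R = -11.13 kip

Take M_Q as the redundant. Released structure: two simple spans PQ and QR with a hinge at Q.
Rotations at Q on the released spans (each span's end-slope, ×1/EI):
  span PQ: point load 106.75 at a = 2.59: Pab(L + a)/(6LEI) = 273.2/EI
  relative rotation θ_0 = (273.2 + 0)/EI = 273.2/EI
A unit hogging moment at Q produces rotation L₁/(3EI) + L₂/(3EI) = 4.233/EI.
Compatibility: M_Q·(L₁+L₂)/(3EI) = θ_0, giving M_Q = 64.53 kip·ft (hogging).
Span QR, ΣM about R: R_Q^{QR}·5.8 = 0 + 64.53, so R_Q^{QR} = 11.13 kip and R_R = 0 − 11.13 = -11.13 kip.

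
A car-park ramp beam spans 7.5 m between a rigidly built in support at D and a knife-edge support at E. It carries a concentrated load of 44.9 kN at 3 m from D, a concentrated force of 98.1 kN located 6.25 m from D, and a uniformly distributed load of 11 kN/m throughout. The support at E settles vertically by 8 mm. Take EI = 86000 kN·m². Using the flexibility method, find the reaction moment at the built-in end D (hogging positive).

Remove the prop at E; the released (primary) structure is a cantilever built in at D.
Free-end deflection of the primary structure under the applied loading (downward +):
  point load 44.9 at a = 3: Pa²(3L − a)/(6EI) = 1313/EI
  point load 98.1 at a = 6.25: Pa²(3L − a)/(6EI) = 10378/EI
  UDL 11: wL⁴/(8EI) = 4351/EI
  δ_0 = 16042/EI
Flexibility coefficient — unit upward force at E: δ_{EE} = L³/(3EI) = 140.6/EI.
With EI = 86000 kN·m²: δ_0 = 0.18654 m and δ_{EE} = 0.001635 m/kN.
Compatibility — the beam at E must follow the support down by 0.008 m: δ_0 − R_E·δ_{EE} = 0.008, so R_E = (0.18654 − 0.008)/0.001635 = 109.2 kN.
Moment equilibrium about D: M_D = Σ(load moments about D) − R_E·L = 1057 − 109.2×7.5 = 238.3 kN·m.

M_D = 238.3 kN·m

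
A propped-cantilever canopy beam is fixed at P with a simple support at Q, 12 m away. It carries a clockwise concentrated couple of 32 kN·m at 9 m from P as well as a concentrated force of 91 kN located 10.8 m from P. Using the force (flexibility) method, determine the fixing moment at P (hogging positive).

M_P = 41.05 kN·m

Release the roller at Q. Primary structure: cantilever fixed at P.
Deflection at Q on the released cantilever, summing each load's contribution:
  clockwise couple 32 at a = 9: M₀a(2L − a)/(2EI) = 2160/EI
  point load 91 at a = 10.8: Pa²(3L − a)/(6EI) = 44580/EI
  δ_0 = 46740/EI
Flexibility coefficient — unit upward force at Q: δ_{QQ} = L³/(3EI) = 576/EI.
The prop prevents deflection at Q: R_Q = δ_0/δ_{QQ} = 46740/576 = 81.15 kN.
Moment equilibrium about P: M_P = Σ(load moments about P) − R_Q·L = 1015 − 81.15×12 = 41.05 kN·m.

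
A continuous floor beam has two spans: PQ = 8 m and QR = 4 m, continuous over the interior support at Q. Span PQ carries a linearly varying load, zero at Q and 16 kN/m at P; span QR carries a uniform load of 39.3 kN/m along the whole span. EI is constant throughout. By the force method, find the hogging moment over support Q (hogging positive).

M_Q = 66.02 kN·m

Insert a hinge at Q; M_Q is the redundant, and each span becomes simply supported.
End slopes at the hinge Q, treating each span as simply supported:
  span PQ: triangular load, peak 16: 7w₀L³/(360EI) = 159.3/EI
  span QR: UDL 39.3: wL³/(24EI) = 104.8/EI
  relative rotation θ_0 = (159.3 + 104.8)/EI = 264.1/EI
A unit hogging moment at Q produces rotation L₁/(3EI) + L₂/(3EI) = 4/EI.
Slope continuity at Q: θ_0 = M_Q·4/EI, so M_Q = 264.1/4 = 66.02 kN·m (hogging).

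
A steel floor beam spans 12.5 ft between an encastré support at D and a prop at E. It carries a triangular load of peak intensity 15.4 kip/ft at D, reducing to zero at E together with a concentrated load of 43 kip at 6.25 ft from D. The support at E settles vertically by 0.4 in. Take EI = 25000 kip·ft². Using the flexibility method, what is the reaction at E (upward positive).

R_E = 31.41 kip

Choose R_E as the redundant. The primary structure is the cantilever fixed at D.
Deflection at E on the released cantilever, summing each load's contribution:
  triangular load, peak 15.4 at the fixed end: w₀L⁴/(30EI) = 12533/EI
  point load 43 at a = 6.25: Pa²(3L − a)/(6EI) = 8748/EI
  δ_0 = 21281/EI
Tip deflection under a unit load at E: L³/(3EI) = 651/EI.
With EI = 25000 kip·ft²: δ_0 = 0.85124 ft and δ_{EE} = 0.026042 ft/kip.
Compatibility — the beam at E must follow the support down by 0.03333 ft: δ_0 − R_E·δ_{EE} = 0.03333, so R_E = (0.85124 − 0.03333)/0.026042 = 31.41 kip.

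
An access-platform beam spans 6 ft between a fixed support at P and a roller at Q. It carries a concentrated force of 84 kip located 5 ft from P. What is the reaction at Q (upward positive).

R_Q = 63.19 kip

Release the roller at Q. Primary structure: cantilever fixed at P.
Downward deflection at the released point Q due to the loads:
  point load 84 at a = 5: Pa²(3L − a)/(6EI) = 4550/EI
Tip deflection under a unit load at Q: L³/(3EI) = 72/EI.
Compatibility at Q: δ_0 − R_Q·δ_{QQ} = 0, so R_Q = 4550/72 = 63.19 kip.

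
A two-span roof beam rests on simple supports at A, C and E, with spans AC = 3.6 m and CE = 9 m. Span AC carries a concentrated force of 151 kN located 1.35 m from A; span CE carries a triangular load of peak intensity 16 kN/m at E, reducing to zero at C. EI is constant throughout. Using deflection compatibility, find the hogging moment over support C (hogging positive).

Take M_C as the redundant. Released structure: two simple spans AC and CE with a hinge at C.
Rotations at C on the released spans (each span's end-slope, ×1/EI):
  span AC: point load 151 at a = 1.35: Pab(L + a)/(6LEI) = 105.1/EI
  span CE: triangular load, peak 16: 7w₀L³/(360EI) = 226.8/EI
  relative rotation θ_0 = (105.1 + 226.8)/EI = 331.9/EI
A unit hogging moment at C produces rotation L₁/(3EI) + L₂/(3EI) = 4.2/EI.
Slope continuity at C: θ_0 = M_C·4.2/EI, so M_C = 331.9/4.2 = 79.03 kN·m (hogging).

M_C = 79.03 kN·m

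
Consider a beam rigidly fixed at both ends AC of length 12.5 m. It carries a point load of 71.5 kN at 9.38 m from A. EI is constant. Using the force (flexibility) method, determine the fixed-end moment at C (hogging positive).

M_C = 125.6 kN·m

Take the two fixed-end moments M_A, M_C as redundants; the released structure is the simple span AC.
Simple-span end rotations at A and C under the given loads:
  at A: point load 71.5 at a = 9.38: Pab(L + b)/(6LEI) = 435.8/EI
  at C: point load 71.5 at a = 9.38: Pab(L + a)/(6LEI) = 610.4/EI
  θ_A0 = 435.8/EI,  θ_C0 = 610.4/EI
Flexibility coefficients: a unit moment at one end gives L/(3EI) there and L/(6EI) at the far end, so f₁₁ = f₂₂ = 4.167/EI and f₁₂ = f₂₁ = 2.083/EI.
Compatibility — zero rotation at each built-in end:
  4.167 M_A + 2.083 M_C = 435.8
  2.083 M_A + 4.167 M_C = 610.4
Solving the pair gives M_A = 41.78 kN·m and M_C = 125.6 kN·m (hogging).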